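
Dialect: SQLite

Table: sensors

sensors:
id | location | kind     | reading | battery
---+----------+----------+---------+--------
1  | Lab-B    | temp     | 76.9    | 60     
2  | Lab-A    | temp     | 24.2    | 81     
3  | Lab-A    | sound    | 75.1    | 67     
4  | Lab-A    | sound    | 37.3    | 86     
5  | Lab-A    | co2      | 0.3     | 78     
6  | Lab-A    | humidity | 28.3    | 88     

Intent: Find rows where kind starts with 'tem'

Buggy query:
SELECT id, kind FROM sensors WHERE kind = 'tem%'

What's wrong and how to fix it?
Bug: Wildcards only work with LIKE; '=' treats '%' as a literal character

Fix: Replace '=' with LIKE so 'tem%' is treated as a pattern

Corrected query:
SELECT id, kind FROM sensors WHERE kind LIKE 'tem%'

Result:
id | kind
---+-----
1  | temp
2  | temp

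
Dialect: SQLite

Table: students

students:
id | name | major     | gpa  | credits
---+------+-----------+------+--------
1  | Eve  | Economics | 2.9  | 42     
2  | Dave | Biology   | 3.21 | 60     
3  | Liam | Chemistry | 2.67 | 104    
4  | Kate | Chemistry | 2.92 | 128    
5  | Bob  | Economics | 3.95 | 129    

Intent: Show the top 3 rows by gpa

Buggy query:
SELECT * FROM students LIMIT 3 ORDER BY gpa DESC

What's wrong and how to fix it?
Bug: LIMIT must come after ORDER BY

Fix: Sort with ORDER BY, then apply LIMIT

Corrected query:
SELECT * FROM students ORDER BY gpa DESC LIMIT 3

Result:
id | name | major     | gpa  | credits
---+------+-----------+------+--------
5  | Bob  | Economics | 3.95 | 129    
2  | Dave | Biology   | 3.21 | 60     
4  | Kate | Chemistry | 2.92 | 128    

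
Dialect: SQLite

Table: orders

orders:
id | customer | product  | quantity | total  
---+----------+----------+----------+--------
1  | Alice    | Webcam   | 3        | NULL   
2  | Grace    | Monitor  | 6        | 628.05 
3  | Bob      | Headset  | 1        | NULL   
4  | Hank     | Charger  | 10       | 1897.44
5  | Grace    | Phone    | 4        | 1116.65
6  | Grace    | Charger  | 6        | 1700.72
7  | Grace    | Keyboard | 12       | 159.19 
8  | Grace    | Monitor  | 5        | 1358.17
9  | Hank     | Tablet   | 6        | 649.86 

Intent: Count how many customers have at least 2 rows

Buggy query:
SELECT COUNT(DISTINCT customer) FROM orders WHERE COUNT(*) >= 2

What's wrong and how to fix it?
Bug: WHERE filters individual rows, not groups, so a group-level COUNT is invalid there

Fix: Use a subquery that GROUPs and filters with HAVING, then count its rows

Corrected query:
SELECT COUNT(*) FROM (SELECT customer FROM orders GROUP BY customer HAVING COUNT(*) >= 2)

Result:
COUNT(*)
--------
2       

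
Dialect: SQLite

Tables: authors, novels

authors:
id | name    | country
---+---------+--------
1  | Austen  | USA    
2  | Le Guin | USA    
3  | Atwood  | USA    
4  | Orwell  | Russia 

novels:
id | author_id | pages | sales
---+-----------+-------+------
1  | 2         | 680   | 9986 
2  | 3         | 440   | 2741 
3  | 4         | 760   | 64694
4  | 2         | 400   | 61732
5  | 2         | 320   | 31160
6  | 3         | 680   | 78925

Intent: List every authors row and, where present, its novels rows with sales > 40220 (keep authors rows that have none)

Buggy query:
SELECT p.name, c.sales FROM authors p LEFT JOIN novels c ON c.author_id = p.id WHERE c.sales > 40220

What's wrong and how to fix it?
Bug: A WHERE condition on the right-hand table after LEFT JOIN drops unmatched parents

Fix: Move the right-table condition into the ON clause so unmatched parents are kept

Corrected query:
SELECT p.name, c.sales FROM authors p LEFT JOIN novels c ON c.author_id = p.id AND c.sales > 40220

Result:
name    | sales
--------+------
Austen  | NULL 
Le Guin | 61732
Atwood  | 78925
Orwell  | 64694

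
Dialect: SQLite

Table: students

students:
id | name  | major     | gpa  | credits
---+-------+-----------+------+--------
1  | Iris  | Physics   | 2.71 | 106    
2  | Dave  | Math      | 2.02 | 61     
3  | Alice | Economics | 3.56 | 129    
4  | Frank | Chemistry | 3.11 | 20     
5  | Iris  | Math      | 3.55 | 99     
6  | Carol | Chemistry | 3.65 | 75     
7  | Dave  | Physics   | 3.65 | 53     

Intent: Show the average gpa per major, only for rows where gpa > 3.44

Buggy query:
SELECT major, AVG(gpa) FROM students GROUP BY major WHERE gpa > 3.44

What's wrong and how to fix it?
Bug: Row-level WHERE must come before GROUP BY in the clause order

Fix: Move the WHERE clause before GROUP BY

Corrected query:
SELECT major, AVG(gpa) FROM students WHERE gpa > 3.44 GROUP BY major

Result:
major     | AVG(gpa)
----------+---------
Chemistry | 3.65    
Economics | 3.56    
Math      | 3.55    
Physics   | 3.65    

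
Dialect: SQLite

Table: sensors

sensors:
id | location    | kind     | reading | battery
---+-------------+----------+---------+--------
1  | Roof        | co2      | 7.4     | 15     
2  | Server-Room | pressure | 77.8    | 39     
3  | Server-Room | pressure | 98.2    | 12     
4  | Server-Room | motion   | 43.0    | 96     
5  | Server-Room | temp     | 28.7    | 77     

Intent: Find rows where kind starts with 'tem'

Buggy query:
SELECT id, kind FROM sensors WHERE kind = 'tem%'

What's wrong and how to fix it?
Bug: Wildcards only work with LIKE; '=' treats '%' as a literal character

Fix: Replace '=' with LIKE so 'tem%' is treated as a pattern

Corrected query:
SELECT id, kind FROM sensors WHERE kind LIKE 'tem%'

Result:
id | kind
---+-----
5  | temp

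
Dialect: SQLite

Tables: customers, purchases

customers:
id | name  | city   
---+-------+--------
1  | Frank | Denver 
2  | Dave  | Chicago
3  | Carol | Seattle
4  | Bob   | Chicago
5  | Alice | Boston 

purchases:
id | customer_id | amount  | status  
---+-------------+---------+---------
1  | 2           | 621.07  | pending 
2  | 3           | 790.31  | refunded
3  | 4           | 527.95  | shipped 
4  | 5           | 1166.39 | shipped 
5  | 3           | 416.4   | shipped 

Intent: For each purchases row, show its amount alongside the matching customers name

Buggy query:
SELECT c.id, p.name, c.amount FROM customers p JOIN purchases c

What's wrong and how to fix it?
Bug: JOIN with no ON clause produces a cartesian product; every purchases row pairs with every customers row

Fix: Specify the join condition linking the foreign key to the parent id

Corrected query:
SELECT c.id, p.name, c.amount FROM customers p JOIN purchases c ON c.customer_id = p.id

Result:
id | name  | amount 
---+-------+--------
1  | Dave  | 621.07 
2  | Carol | 790.31 
3  | Bob   | 527.95 
4  | Alice | 1166.39
5  | Carol | 416.4  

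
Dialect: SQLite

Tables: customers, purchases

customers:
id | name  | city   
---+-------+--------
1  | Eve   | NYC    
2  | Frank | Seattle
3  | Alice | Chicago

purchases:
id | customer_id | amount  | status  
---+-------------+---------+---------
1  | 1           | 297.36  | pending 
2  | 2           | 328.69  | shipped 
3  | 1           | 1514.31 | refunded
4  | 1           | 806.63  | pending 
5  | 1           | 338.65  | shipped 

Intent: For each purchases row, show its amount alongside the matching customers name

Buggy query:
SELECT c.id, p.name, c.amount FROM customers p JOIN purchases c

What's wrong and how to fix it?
Bug: Missing join condition: each purchases row is matched to all customers rows instead of just its own

Fix: Specify the join condition linking the foreign key to the parent id

Corrected query:
SELECT c.id, p.name, c.amount FROM customers p JOIN purchases c ON c.customer_id = p.id

Result:
id | name  | amount 
---+-------+--------
1  | Eve   | 297.36 
2  | Frank | 328.69 
3  | Eve   | 1514.31
4  | Eve   | 806.63 
5  | Eve   | 338.65 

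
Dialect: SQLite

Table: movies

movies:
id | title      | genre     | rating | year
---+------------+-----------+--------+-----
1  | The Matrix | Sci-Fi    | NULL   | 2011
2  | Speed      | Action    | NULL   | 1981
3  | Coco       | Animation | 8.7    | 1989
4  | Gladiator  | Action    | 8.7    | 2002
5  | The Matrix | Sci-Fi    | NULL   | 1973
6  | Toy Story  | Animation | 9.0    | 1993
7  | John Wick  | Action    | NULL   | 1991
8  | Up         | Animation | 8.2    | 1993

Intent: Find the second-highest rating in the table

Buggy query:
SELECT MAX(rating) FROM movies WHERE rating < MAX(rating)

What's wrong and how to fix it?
Bug: The inner MAX is an aggregate inside WHERE, which is not allowed

Fix: Compute the overall MAX in a subquery, then take MAX of rows below it

Corrected query:
SELECT MAX(rating) FROM movies WHERE rating < (SELECT MAX(rating) FROM movies)

Result:
MAX(rating)
-----------
8.7        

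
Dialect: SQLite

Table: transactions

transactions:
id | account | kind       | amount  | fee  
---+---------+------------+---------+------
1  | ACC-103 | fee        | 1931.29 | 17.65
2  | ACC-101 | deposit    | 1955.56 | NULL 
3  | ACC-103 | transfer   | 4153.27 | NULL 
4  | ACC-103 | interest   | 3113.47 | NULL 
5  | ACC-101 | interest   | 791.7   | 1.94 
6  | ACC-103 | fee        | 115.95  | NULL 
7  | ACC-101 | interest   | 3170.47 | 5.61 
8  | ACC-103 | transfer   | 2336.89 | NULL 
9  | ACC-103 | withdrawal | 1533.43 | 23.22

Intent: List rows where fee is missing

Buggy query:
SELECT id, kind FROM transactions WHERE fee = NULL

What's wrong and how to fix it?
Bug: Comparing to NULL with '=' never matches; NULL = NULL is unknown, not true

Fix: Use IS NULL to test for NULL

Corrected query:
SELECT id, kind FROM transactions WHERE fee IS NULL

Result:
id | kind    
---+---------
2  | deposit 
3  | transfer
4  | interest
6  | fee     
8  | transfer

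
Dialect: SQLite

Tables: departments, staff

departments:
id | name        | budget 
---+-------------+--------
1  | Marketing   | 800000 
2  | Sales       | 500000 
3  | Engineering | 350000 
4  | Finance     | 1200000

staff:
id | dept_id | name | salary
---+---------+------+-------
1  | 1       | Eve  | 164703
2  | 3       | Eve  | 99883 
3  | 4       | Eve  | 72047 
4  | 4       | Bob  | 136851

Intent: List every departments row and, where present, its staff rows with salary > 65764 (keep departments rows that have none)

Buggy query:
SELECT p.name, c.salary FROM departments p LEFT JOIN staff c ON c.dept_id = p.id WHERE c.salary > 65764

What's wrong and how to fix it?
Bug: A WHERE condition on the right-hand table after LEFT JOIN drops unmatched parents

Fix: Put 'c.salary > 65764' in the JOIN's ON clause instead of WHERE

Corrected query:
SELECT p.name, c.salary FROM departments p LEFT JOIN staff c ON c.dept_id = p.id AND c.salary > 65764

Result:
name        | salary
------------+-------
Marketing   | 164703
Sales       | NULL  
Engineering | 99883 
Finance     | 72047 
Finance     | 136851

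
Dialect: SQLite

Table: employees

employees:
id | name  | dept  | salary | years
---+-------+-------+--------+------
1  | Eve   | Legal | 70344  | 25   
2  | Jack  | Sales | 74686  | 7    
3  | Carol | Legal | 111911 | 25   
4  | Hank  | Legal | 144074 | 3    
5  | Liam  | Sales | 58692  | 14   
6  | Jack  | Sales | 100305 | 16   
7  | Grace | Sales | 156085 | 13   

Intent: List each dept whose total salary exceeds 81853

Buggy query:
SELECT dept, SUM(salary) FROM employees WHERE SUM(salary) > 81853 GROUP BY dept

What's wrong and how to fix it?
Bug: SUM(salary) is an aggregate, but WHERE filters rows before aggregation

Fix: Move the aggregate condition to a HAVING clause

Corrected query:
SELECT dept, SUM(salary) FROM employees GROUP BY dept HAVING SUM(salary) > 81853

Result:
dept  | SUM(salary)
------+------------
Legal | 326329     
Sales | 389768     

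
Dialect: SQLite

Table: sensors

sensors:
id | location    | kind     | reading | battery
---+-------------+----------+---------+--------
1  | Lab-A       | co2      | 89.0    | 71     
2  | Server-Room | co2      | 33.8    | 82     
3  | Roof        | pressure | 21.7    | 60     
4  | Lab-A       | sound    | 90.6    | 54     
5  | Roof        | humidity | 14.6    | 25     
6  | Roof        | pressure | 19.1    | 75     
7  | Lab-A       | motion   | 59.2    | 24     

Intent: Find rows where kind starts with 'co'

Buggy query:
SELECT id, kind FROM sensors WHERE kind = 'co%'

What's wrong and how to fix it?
Bug: '=' compares the literal string including the % character; pattern matching needs LIKE

Fix: Use LIKE for wildcard pattern matching

Corrected query:
SELECT id, kind FROM sensors WHERE kind LIKE 'co%'

Result:
id | kind
---+-----
1  | co2 
2  | co2 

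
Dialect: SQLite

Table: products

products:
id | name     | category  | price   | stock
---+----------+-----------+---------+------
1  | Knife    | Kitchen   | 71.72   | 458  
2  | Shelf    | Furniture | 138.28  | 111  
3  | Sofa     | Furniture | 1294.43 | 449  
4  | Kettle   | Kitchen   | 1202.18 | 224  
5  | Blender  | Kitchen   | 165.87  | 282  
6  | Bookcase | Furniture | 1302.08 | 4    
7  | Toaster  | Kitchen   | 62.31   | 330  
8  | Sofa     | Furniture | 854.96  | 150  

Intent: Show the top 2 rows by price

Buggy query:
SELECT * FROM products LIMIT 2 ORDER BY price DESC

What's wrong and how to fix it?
Bug: ORDER BY cannot follow LIMIT; LIMIT is the final clause

Fix: Swap the clauses: ORDER BY first, then LIMIT

Corrected query:
SELECT * FROM products ORDER BY price DESC LIMIT 2

Result:
id | name     | category  | price   | stock
---+----------+-----------+---------+------
6  | Bookcase | Furniture | 1302.08 | 4    
3  | Sofa     | Furniture | 1294.43 | 449  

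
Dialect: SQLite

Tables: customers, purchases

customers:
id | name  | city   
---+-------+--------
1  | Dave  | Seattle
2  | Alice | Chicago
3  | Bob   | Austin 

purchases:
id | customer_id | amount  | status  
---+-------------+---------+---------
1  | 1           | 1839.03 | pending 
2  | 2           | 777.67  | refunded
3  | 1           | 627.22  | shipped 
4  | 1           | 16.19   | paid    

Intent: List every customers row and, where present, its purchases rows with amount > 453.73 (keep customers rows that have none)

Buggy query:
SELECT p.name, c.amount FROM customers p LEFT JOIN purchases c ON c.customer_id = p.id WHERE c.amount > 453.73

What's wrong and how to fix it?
Bug: Filtering c.amount in WHERE discards the NULL rows produced by LEFT JOIN, turning it into an inner join

Fix: Put 'c.amount > 453.73' in the JOIN's ON clause instead of WHERE

Corrected query:
SELECT p.name, c.amount FROM customers p LEFT JOIN purchases c ON c.customer_id = p.id AND c.amount > 453.73

Result:
name  | amount 
------+--------
Dave  | 627.22 
Dave  | 1839.03
Alice | 777.67 
Bob   | NULL   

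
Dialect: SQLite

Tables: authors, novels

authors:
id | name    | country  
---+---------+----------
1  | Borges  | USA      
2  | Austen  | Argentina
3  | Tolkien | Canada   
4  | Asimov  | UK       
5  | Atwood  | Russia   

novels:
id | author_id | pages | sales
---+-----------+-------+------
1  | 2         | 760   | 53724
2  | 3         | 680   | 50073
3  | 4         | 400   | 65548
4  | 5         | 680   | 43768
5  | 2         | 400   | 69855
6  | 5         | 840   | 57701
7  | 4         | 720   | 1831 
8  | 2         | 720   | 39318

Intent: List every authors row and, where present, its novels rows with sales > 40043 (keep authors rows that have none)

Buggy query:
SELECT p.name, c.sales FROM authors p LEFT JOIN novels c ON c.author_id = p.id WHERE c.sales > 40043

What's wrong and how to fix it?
Bug: A WHERE condition on the right-hand table after LEFT JOIN drops unmatched parents

Fix: Move the right-table condition into the ON clause so unmatched parents are kept

Corrected query:
SELECT p.name, c.sales FROM authors p LEFT JOIN novels c ON c.author_id = p.id AND c.sales > 40043

Result:
name    | sales
--------+------
Borges  | NULL 
Austen  | 53724
Austen  | 69855
Tolkien | 50073
Asimov  | 65548
Atwood  | 43768
Atwood  | 57701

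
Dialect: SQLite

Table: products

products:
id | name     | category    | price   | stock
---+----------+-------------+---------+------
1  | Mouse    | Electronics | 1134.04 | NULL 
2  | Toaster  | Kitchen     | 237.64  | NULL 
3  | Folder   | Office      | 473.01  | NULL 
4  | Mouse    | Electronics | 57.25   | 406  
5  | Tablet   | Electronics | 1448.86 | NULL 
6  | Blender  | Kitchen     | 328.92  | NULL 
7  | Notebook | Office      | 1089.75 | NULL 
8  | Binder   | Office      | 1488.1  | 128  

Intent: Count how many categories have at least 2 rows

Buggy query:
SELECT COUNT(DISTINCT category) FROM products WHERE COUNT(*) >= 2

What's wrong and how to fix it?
Bug: WHERE filters individual rows, not groups, so a group-level COUNT is invalid there

Fix: Use a subquery that GROUPs and filters with HAVING, then count its rows

Corrected query:
SELECT COUNT(*) FROM (SELECT category FROM products GROUP BY category HAVING COUNT(*) >= 2)

Result:
COUNT(*)
--------
3       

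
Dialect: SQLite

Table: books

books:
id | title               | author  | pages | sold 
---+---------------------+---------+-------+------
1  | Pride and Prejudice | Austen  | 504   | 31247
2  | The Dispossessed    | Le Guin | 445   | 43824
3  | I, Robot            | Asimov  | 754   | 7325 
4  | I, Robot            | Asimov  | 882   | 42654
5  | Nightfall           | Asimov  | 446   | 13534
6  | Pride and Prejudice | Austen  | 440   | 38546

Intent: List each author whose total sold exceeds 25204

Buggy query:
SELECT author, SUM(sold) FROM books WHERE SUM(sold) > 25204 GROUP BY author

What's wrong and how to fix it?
Bug: WHERE runs before GROUP BY, so aggregates aren't available there

Fix: Use HAVING (which filters groups after aggregation) instead of WHERE

Corrected query:
SELECT author, SUM(sold) FROM books GROUP BY author HAVING SUM(sold) > 25204

Result:
author  | SUM(sold)
--------+----------
Asimov  | 63513    
Austen  | 69793    
Le Guin | 43824    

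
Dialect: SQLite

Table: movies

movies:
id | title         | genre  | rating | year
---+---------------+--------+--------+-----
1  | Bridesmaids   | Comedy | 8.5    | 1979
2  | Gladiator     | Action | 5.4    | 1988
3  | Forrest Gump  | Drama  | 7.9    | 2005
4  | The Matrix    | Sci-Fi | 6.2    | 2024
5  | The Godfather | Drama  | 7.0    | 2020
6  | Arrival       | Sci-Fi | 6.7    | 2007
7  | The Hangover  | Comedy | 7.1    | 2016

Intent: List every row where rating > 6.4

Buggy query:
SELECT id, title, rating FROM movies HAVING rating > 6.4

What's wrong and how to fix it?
Bug: HAVING filters the output of aggregation, but this query has no GROUP BY and no aggregate functions, so SQLite rejects it (HAVING clause on a non-aggregate query); the condition here is per row

Fix: Replace HAVING with WHERE since the condition applies to individual rows

Corrected query:
SELECT id, title, rating FROM movies WHERE rating > 6.4

Result:
id | title         | rating
---+---------------+-------
1  | Bridesmaids   | 8.5   
3  | Forrest Gump  | 7.9   
5  | The Godfather | 7     
6  | Arrival       | 6.7   
7  | The Hangover  | 7.1   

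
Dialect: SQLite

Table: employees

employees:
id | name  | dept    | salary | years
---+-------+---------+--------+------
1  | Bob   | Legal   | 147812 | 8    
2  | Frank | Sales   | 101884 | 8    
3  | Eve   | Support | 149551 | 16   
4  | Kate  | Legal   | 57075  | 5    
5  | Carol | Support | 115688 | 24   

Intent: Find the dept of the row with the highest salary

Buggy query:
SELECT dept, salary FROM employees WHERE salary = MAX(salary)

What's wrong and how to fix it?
Bug: MAX(salary) is an aggregate and cannot be used directly in WHERE

Fix: Wrap MAX in a scalar subquery so WHERE compares against a single value

Corrected query:
SELECT dept, salary FROM employees WHERE salary = (SELECT MAX(salary) FROM employees)

Result:
dept    | salary
--------+-------
Support | 149551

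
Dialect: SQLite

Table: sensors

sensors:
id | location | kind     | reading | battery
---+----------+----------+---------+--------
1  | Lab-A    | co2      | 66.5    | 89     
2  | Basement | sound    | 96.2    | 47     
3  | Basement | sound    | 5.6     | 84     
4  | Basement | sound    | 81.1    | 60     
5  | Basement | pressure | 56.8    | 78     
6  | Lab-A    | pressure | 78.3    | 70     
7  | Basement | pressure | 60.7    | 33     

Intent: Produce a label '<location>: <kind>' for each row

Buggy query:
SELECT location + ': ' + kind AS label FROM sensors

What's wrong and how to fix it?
Bug: '+' is numeric addition; on text columns SQLite converts them to 0 instead of concatenating

Fix: Replace + with || to concatenate text

Corrected query:
SELECT location || ': ' || kind AS label FROM sensors

Result:
label             
------------------
Lab-A: co2        
Basement: sound   
Basement: sound   
Basement: sound   
Basement: pressure
Lab-A: pressure   
Basement: pressure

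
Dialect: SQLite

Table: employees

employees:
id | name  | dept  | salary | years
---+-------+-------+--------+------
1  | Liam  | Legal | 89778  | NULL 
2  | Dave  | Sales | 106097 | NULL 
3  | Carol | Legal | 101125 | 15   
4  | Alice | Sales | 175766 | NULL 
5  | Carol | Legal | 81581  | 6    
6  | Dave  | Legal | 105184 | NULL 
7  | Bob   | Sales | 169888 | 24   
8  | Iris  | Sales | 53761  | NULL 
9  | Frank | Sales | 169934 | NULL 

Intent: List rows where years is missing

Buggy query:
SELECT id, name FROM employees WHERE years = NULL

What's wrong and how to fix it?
Bug: Comparing to NULL with '=' never matches; NULL = NULL is unknown, not true

Fix: Use IS NULL to test for NULL

Corrected query:
SELECT id, name FROM employees WHERE years IS NULL

Result:
id | name 
---+------
1  | Liam 
2  | Dave 
4  | Alice
6  | Dave 
8  | Iris 
9  | Frank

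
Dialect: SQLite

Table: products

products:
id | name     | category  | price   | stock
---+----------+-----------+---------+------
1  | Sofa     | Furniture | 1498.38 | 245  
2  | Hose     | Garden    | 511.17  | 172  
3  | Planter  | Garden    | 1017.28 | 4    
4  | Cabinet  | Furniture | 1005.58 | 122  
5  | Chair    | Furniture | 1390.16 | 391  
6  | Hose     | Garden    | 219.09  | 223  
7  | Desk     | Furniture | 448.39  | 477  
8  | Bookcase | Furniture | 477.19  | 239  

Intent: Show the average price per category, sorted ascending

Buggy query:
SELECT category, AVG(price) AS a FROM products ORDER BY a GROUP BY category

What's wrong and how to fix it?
Bug: ORDER BY appears before GROUP BY; SQL clause order requires GROUP BY first

Fix: Reorder: SELECT … FROM … GROUP BY … ORDER BY …

Corrected query:
SELECT category, AVG(price) AS a FROM products GROUP BY category ORDER BY a

Result:
category  | a         
----------+-----------
Garden    | 582.513333
Furniture | 963.94    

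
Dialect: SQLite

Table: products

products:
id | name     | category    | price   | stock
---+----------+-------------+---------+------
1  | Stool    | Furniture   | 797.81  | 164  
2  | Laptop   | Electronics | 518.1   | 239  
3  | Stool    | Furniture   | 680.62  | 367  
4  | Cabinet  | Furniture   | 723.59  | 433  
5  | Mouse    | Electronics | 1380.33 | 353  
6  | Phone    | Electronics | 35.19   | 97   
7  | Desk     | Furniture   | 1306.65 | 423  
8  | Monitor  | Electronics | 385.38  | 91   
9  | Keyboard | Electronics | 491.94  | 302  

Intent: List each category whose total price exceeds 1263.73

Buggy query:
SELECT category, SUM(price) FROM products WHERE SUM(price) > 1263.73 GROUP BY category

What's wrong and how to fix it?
Bug: WHERE runs before GROUP BY, so aggregates aren't available there

Fix: Use HAVING (which filters groups after aggregation) instead of WHERE

Corrected query:
SELECT category, SUM(price) FROM products GROUP BY category HAVING SUM(price) > 1263.73

Result:
category    | SUM(price)
------------+-----------
Electronics | 2810.94   
Furniture   | 3508.67   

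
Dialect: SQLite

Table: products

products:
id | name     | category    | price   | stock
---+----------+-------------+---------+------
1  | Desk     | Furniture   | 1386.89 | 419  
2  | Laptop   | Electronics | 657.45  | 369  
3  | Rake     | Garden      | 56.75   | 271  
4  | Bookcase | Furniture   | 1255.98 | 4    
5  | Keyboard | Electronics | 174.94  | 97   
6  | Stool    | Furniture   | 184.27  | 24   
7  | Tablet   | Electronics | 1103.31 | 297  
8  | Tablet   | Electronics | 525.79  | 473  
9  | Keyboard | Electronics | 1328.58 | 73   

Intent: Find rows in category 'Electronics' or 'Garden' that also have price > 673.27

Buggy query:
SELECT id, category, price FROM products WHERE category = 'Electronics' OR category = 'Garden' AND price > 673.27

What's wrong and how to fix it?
Bug: Without parentheses, AND is evaluated before OR, so the price filter only applies to the 'Garden' branch

Fix: Group the OR with parentheses (or use IN), then AND the threshold

Corrected query:
SELECT id, category, price FROM products WHERE (category = 'Electronics' OR category = 'Garden') AND price > 673.27

Result:
id | category    | price  
---+-------------+--------
7  | Electronics | 1103.31
9  | Electronics | 1328.58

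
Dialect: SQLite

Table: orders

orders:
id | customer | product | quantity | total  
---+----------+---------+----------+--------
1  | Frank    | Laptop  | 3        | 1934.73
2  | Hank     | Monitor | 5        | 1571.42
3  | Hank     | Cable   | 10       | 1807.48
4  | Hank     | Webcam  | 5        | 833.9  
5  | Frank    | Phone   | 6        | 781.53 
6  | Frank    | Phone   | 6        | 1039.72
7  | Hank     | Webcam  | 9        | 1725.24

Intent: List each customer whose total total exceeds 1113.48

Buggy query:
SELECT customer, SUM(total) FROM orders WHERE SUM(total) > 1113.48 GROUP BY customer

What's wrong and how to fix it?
Bug: SUM(total) is an aggregate, but WHERE filters rows before aggregation

Fix: Use HAVING (which filters groups after aggregation) instead of WHERE

Corrected query:
SELECT customer, SUM(total) FROM orders GROUP BY customer HAVING SUM(total) > 1113.48

Result:
customer | SUM(total)
---------+-----------
Frank    | 3755.98   
Hank     | 5938.04   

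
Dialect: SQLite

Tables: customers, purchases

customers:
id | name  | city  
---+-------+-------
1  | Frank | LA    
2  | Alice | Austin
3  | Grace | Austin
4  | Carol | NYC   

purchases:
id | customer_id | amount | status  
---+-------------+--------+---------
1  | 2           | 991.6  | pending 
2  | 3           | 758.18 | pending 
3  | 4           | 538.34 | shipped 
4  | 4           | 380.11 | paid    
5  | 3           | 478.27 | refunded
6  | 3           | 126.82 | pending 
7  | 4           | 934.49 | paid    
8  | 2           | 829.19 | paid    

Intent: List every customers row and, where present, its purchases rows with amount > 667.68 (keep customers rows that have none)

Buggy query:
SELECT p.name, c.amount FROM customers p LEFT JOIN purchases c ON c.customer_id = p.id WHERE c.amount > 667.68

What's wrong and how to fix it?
Bug: Filtering c.amount in WHERE discards the NULL rows produced by LEFT JOIN, turning it into an inner join

Fix: Put 'c.amount > 667.68' in the JOIN's ON clause instead of WHERE

Corrected query:
SELECT p.name, c.amount FROM customers p LEFT JOIN purchases c ON c.customer_id = p.id AND c.amount > 667.68

Result:
name  | amount
------+-------
Frank | NULL  
Alice | 829.19
Alice | 991.6 
Grace | 758.18
Carol | 934.49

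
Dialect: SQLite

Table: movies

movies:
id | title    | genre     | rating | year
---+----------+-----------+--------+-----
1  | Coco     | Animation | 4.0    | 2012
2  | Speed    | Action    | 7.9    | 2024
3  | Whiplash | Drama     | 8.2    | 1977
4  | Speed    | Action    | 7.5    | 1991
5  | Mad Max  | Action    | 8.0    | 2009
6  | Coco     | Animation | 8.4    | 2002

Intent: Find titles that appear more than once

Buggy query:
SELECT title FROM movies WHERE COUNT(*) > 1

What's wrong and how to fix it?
Bug: WHERE can't reference COUNT(*); aggregates are computed after WHERE

Fix: GROUP BY title, then filter groups with HAVING COUNT(*) > 1

Corrected query:
SELECT title FROM movies GROUP BY title HAVING COUNT(*) > 1

Result:
title
-----
Coco 
Speed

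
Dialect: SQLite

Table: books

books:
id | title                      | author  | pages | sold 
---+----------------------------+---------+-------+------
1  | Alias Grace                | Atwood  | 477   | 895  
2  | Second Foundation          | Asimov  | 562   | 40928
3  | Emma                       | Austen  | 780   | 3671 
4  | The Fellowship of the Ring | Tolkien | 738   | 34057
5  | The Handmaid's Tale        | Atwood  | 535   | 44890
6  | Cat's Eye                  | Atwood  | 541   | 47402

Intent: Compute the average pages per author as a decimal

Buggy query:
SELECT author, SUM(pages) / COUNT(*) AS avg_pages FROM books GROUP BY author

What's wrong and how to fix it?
Bug: SUM(pages) and COUNT(*) are both integers; the division truncates the fractional part

Fix: Multiply by 1.0 (or CAST to REAL) to force floating-point division

Corrected query:
SELECT author, SUM(pages) * 1.0 / COUNT(*) AS avg_pages FROM books GROUP BY author

Result:
author  | avg_pages 
--------+-----------
Asimov  | 562       
Atwood  | 517.666667
Austen  | 780       
Tolkien | 738       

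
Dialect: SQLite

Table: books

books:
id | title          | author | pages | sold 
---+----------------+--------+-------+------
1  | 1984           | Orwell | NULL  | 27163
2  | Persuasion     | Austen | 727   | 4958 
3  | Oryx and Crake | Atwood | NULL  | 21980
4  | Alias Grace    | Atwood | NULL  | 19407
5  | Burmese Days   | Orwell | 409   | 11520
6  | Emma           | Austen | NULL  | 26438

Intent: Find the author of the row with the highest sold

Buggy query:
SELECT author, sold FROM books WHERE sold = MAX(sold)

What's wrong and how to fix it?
Bug: MAX(sold) is an aggregate and cannot be used directly in WHERE

Fix: Use a subquery: WHERE sold = (SELECT MAX(sold) FROM books)

Corrected query:
SELECT author, sold FROM books WHERE sold = (SELECT MAX(sold) FROM books)

Result:
author | sold 
-------+------
Orwell | 27163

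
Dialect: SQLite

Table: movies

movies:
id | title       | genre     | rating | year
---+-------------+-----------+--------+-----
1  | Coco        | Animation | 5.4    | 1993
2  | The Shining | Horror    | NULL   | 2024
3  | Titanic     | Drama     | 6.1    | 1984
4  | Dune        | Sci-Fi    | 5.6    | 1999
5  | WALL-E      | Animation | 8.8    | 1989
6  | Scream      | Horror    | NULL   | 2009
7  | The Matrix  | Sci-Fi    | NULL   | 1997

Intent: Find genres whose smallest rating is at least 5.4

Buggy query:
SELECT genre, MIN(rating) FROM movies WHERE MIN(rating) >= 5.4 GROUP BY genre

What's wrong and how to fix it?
Bug: Aggregates like MIN are computed per group after WHERE runs

Fix: Use HAVING for the per-group MIN condition

Corrected query:
SELECT genre, MIN(rating) FROM movies GROUP BY genre HAVING MIN(rating) >= 5.4

Result:
genre     | MIN(rating)
----------+------------
Animation | 5.4        
Drama     | 6.1        
Sci-Fi    | 5.6        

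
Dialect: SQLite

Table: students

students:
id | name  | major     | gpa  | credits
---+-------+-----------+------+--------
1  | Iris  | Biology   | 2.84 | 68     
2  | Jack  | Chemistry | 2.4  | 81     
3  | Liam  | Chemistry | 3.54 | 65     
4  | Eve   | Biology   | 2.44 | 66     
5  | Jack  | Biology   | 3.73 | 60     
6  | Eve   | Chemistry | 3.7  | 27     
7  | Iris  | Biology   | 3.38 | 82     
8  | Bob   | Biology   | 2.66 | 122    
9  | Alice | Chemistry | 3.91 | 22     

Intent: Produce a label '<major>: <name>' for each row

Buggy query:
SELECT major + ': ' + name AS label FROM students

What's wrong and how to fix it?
Bug: '+' is numeric addition; on text columns SQLite converts them to 0 instead of concatenating

Fix: Use the || operator for string concatenation

Corrected query:
SELECT major || ': ' || name AS label FROM students

Result:
label           
----------------
Biology: Iris   
Chemistry: Jack 
Chemistry: Liam 
Biology: Eve    
Biology: Jack   
Chemistry: Eve  
Biology: Iris   
Biology: Bob    
Chemistry: Alice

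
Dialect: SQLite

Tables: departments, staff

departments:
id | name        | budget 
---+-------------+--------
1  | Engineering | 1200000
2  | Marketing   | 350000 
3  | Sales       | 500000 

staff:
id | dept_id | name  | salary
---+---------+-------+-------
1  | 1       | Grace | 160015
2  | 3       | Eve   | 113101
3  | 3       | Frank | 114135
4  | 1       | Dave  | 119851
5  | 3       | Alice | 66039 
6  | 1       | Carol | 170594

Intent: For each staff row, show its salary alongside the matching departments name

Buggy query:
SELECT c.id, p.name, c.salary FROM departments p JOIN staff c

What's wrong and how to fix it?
Bug: JOIN with no ON clause produces a cartesian product; every staff row pairs with every departments row

Fix: Specify the join condition linking the foreign key to the parent id

Corrected query:
SELECT c.id, p.name, c.salary FROM departments p JOIN staff c ON c.dept_id = p.id

Result:
id | name        | salary
---+-------------+-------
1  | Engineering | 160015
2  | Sales       | 113101
3  | Sales       | 114135
4  | Engineering | 119851
5  | Sales       | 66039 
6  | Engineering | 170594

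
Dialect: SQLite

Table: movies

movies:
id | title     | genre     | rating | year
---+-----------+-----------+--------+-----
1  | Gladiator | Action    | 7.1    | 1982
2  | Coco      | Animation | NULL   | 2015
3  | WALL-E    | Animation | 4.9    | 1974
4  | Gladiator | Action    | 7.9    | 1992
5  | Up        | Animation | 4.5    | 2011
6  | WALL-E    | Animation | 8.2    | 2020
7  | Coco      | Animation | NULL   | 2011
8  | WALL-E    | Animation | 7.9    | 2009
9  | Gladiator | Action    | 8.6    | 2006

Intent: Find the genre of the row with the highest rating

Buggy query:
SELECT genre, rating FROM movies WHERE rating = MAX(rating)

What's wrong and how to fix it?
Bug: WHERE is evaluated per row; an aggregate over the whole table isn't defined there

Fix: Use a subquery: WHERE rating = (SELECT MAX(rating) FROM movies)

Corrected query:
SELECT genre, rating FROM movies WHERE rating = (SELECT MAX(rating) FROM movies)

Result:
genre  | rating
-------+-------
Action | 8.6   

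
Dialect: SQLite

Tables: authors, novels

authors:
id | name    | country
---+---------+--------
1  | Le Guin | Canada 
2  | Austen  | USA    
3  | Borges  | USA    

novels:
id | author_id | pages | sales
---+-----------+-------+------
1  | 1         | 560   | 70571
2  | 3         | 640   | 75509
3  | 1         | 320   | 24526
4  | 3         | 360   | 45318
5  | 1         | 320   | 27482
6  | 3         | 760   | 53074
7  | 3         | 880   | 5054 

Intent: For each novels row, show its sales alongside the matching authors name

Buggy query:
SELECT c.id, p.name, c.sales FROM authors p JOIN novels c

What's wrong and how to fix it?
Bug: Missing join condition: each novels row is matched to all authors rows instead of just its own

Fix: Specify the join condition linking the foreign key to the parent id

Corrected query:
SELECT c.id, p.name, c.sales FROM authors p JOIN novels c ON c.author_id = p.id

Result:
id | name    | sales
---+---------+------
1  | Le Guin | 70571
2  | Borges  | 75509
3  | Le Guin | 24526
4  | Borges  | 45318
5  | Le Guin | 27482
6  | Borges  | 53074
7  | Borges  | 5054 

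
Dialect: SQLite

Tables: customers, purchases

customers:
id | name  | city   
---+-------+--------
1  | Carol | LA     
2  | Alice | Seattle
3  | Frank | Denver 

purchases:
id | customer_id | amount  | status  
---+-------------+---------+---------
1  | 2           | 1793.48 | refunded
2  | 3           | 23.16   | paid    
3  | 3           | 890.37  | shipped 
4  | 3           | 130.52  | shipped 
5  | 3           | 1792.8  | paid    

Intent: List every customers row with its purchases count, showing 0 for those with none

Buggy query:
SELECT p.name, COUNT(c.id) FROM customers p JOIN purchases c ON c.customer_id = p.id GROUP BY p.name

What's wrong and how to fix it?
Bug: INNER JOIN drops customers rows that have no matching purchases rows

Fix: Use LEFT JOIN so parents without children still appear (COUNT(c.id) gives 0)

Corrected query:
SELECT p.name, COUNT(c.id) FROM customers p LEFT JOIN purchases c ON c.customer_id = p.id GROUP BY p.name

Result:
name  | COUNT(c.id)
------+------------
Alice | 1          
Carol | 0          
Frank | 4          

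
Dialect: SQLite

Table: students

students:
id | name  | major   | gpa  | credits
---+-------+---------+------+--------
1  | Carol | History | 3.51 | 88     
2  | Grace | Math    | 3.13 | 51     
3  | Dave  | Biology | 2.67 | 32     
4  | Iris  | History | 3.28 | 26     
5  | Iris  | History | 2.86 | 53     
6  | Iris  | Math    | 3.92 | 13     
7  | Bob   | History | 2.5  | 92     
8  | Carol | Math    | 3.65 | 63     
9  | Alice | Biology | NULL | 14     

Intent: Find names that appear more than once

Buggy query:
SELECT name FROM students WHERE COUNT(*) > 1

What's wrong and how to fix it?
Bug: WHERE can't reference COUNT(*); aggregates are computed after WHERE

Fix: GROUP BY name, then filter groups with HAVING COUNT(*) > 1

Corrected query:
SELECT name FROM students GROUP BY name HAVING COUNT(*) > 1

Result:
name 
-----
Carol
Iris 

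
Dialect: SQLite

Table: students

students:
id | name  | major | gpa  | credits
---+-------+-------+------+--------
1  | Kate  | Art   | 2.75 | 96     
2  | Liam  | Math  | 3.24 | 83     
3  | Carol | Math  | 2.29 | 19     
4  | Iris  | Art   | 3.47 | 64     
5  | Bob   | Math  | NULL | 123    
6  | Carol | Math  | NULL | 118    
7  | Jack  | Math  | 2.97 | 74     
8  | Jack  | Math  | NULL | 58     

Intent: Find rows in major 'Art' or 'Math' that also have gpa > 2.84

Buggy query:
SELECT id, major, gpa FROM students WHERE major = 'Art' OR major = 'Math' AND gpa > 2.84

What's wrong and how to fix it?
Bug: AND binds tighter than OR, so this parses as major = 'Art' OR (major = 'Math' AND gpa > 2.84)

Fix: Group the OR with parentheses (or use IN), then AND the threshold

Corrected query:
SELECT id, major, gpa FROM students WHERE (major = 'Art' OR major = 'Math') AND gpa > 2.84

Result:
id | major | gpa 
---+-------+-----
2  | Math  | 3.24
4  | Art   | 3.47
7  | Math  | 2.97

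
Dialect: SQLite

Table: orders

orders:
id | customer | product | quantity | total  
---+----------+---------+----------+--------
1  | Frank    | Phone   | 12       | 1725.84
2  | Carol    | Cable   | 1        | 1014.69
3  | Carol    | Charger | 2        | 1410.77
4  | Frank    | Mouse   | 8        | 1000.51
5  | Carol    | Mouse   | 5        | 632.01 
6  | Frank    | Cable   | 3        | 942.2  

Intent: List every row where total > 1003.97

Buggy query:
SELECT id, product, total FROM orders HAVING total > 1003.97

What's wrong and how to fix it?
Bug: HAVING filters the output of aggregation, but this query has no GROUP BY and no aggregate functions, so SQLite rejects it (HAVING clause on a non-aggregate query); the condition here is per row

Fix: Replace HAVING with WHERE since the condition applies to individual rows

Corrected query:
SELECT id, product, total FROM orders WHERE total > 1003.97

Result:
id | product | total  
---+---------+--------
1  | Phone   | 1725.84
2  | Cable   | 1014.69
3  | Charger | 1410.77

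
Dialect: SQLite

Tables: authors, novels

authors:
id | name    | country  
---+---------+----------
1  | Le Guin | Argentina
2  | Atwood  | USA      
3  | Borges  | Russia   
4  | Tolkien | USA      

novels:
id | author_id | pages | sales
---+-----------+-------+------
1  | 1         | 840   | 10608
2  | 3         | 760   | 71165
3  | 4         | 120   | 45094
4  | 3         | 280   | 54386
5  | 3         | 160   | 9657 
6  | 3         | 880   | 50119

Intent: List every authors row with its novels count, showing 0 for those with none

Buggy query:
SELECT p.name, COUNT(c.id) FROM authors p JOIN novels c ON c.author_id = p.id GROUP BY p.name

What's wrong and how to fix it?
Bug: INNER JOIN drops authors rows that have no matching novels rows

Fix: Use LEFT JOIN so parents without children still appear (COUNT(c.id) gives 0)

Corrected query:
SELECT p.name, COUNT(c.id) FROM authors p LEFT JOIN novels c ON c.author_id = p.id GROUP BY p.name

Result:
name    | COUNT(c.id)
--------+------------
Atwood  | 0          
Borges  | 4          
Le Guin | 1          
Tolkien | 1          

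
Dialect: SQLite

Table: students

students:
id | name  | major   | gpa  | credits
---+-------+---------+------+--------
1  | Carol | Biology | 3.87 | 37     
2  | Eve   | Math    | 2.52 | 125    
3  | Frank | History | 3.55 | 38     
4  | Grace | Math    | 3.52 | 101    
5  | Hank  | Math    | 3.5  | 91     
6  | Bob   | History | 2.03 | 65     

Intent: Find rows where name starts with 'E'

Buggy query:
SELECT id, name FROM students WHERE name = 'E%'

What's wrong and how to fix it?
Bug: '=' compares the literal string including the % character; pattern matching needs LIKE

Fix: Use LIKE for wildcard pattern matching

Corrected query:
SELECT id, name FROM students WHERE name LIKE 'E%'

Result:
id | name
---+-----
2  | Eve 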